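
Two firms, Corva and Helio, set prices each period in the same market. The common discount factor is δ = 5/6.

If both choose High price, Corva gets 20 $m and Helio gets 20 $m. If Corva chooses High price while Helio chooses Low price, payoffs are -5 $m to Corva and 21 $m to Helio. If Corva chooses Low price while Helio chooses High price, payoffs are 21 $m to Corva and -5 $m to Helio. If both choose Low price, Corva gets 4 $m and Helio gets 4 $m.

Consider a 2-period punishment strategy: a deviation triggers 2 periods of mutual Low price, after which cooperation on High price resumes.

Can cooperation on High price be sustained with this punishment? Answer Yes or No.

Comparing payoff streams over the 3 periods until play realigns: cooperate → 20(1+δ+…+δ^2); deviate → 21 + 4(δ+…+δ^2).
Cooperation is sustained iff (20−4)(δ+…+δ^2) ≥ 21−20.
δ+…+δ^2 = 5/6·(1−(5/6)^2)/(1−5/6) = 1.5278, and (21−20)/(20−4) = 0.0625.
1.5278 ≥ 0.0625, so cooperation is sustainable.

Yes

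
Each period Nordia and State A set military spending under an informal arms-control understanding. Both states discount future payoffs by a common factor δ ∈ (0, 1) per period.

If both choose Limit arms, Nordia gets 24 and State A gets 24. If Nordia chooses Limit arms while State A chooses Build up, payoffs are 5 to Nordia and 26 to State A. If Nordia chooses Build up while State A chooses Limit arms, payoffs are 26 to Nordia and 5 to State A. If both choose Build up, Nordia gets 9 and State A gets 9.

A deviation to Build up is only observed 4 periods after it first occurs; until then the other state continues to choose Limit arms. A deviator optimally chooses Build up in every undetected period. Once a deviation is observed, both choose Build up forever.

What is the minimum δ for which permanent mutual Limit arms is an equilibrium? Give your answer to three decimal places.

0.586

A deviator earns 26 for 4 periods, then 9 forever; cooperating earns 24 forever. Multiplying the IC by (1−δ):
24 ≥ 26(1−δ^4) + 9δ^4, so 17·δ^4 ≥ 2 and δ^4 ≥ 2/17.
δ ≥ (2/17)^(1/4) ≈ 0.586.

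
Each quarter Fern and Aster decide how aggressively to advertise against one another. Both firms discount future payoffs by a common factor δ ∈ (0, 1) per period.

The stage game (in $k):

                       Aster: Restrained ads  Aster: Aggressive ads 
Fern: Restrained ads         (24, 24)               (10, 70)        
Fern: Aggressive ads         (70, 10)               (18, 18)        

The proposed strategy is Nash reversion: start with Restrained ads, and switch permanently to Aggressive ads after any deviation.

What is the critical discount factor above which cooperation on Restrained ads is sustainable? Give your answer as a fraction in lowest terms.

23/26

Cooperation forever yields 24 each period: 24/(1−δ).
Deviating yields 70 once, then 18 forever: 70 + 18δ/(1−δ).
No profitable deviation requires 24/(1−δ) ≥ 70 + 18δ/(1−δ).
Multiplying by (1−δ): 24 ≥ 70(1−δ) + 18δ = 70 − 52δ.
So 52δ ≥ 46, i.e. δ ≥ 46/52 = 23/26.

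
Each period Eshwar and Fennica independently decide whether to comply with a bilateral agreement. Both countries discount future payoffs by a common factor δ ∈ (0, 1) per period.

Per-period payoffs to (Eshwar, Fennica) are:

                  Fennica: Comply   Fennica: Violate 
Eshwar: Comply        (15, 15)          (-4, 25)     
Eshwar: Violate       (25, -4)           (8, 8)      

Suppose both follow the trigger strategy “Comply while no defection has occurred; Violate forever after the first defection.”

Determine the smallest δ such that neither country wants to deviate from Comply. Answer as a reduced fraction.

One-period gain from deviating is 25 − 15 = 10. The loss is 15 − 8 = 7 in every subsequent period, with present value 7·δ/(1−δ).
Deviation is unprofitable when 7·δ/(1−δ) ≥ 10, i.e. δ/(1−δ) ≥ 10/7.
Equivalently δ ≥ 10/(10+7) = 10/17.

10/17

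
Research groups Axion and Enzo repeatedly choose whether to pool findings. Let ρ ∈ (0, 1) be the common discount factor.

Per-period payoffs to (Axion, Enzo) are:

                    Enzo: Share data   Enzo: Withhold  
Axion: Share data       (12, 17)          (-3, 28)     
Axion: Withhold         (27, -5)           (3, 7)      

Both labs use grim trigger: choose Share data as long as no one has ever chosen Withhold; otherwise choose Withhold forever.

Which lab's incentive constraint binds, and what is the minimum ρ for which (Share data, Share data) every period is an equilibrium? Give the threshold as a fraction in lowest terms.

Axion's threshold: (27−12)/(27−3) = 5/8.
Enzo's threshold: (28−17)/(28−7) = 11/21.
5/8 > 11/21, so Axion binds and ρ* = 5/8.

Axion; ρ ≥ 5/8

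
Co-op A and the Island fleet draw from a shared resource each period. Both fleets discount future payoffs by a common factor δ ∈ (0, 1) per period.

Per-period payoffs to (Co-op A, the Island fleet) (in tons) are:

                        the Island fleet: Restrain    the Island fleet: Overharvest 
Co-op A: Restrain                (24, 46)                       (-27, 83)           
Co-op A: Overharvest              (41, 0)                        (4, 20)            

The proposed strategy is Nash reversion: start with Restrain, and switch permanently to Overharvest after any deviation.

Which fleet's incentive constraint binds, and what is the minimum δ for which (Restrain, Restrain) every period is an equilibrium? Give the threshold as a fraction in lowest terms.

For Co-op A: deviation gain 41−24 = 17, per-period punishment loss 24−4 = 20. IC gives δ ≥ 17/37.
For the Island fleet: gain 37, loss 26 per period, so δ ≥ 37/63.
The tighter constraint is the Island fleet's, so cooperation needs δ ≥ 37/63.

the Island fleet; δ ≥ 37/63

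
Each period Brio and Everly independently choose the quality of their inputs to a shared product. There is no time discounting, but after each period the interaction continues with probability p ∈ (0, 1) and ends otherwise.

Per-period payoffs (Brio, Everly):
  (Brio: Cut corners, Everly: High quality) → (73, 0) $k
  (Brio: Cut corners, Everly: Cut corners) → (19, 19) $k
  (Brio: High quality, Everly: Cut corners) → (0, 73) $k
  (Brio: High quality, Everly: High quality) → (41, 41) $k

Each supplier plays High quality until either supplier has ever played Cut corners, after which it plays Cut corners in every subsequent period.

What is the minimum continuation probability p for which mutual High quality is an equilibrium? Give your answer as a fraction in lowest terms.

Expected cooperation value is 41 + p·41 + p²·41 + … = 41/(1−p); deviation gives 73 + p·19/(1−p).
41 ≥ 73(1−p) + 19p ⇒ 54p ≥ 32 ⇒ p ≥ 32/54 = 16/27.

16/27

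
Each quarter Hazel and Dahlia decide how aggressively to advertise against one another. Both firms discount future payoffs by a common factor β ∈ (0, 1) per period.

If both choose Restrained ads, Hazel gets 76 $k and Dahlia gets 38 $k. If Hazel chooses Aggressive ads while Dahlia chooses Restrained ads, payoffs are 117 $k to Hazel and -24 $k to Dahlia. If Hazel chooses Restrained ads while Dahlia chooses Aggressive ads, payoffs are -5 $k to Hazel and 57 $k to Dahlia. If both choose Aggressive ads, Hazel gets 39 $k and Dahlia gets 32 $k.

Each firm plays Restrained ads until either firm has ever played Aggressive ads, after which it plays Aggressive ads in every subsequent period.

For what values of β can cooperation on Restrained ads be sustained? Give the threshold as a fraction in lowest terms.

Hazel: cooperation gives 76 each period; deviation gives 117 once then 39 forever.
  76/(1−β) ≥ 117 + 39β/(1−β) ⇒ β ≥ 41/78.
Dahlia: cooperation gives 38 each period; deviation gives 57 once then 32 forever.
  β ≥ 19/25.
Both must hold, so the binding constraint is Dahlia's: β ≥ 19/25.

19/25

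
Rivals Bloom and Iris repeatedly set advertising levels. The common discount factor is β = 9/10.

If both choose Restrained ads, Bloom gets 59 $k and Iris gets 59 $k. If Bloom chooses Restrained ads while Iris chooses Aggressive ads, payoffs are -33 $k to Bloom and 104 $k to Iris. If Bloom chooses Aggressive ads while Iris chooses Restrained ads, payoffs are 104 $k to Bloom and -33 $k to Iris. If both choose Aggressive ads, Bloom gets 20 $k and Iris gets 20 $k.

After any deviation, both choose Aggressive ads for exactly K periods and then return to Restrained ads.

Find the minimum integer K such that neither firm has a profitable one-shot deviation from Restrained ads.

2

Need Σ_{k=1}^{K} β^k ≥ (104−59)/(59−20) = 1.1538 at β = 9/10.
At K = 1 the sum is 0.9000 < 1.1538; at K = 2 it is 1.7100 ≥ 1.1538.
So the minimum punishment length is K = 2.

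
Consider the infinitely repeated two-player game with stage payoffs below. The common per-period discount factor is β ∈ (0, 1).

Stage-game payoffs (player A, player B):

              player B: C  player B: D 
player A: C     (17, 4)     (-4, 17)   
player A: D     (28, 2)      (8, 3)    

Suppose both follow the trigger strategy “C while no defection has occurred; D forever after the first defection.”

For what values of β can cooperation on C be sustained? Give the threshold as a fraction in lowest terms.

player A's threshold: (28−17)/(28−8) = 11/20.
player B's threshold: (17−4)/(17−3) = 13/14.
11/20 < 13/14, so player B binds and β* = 13/14.

13/14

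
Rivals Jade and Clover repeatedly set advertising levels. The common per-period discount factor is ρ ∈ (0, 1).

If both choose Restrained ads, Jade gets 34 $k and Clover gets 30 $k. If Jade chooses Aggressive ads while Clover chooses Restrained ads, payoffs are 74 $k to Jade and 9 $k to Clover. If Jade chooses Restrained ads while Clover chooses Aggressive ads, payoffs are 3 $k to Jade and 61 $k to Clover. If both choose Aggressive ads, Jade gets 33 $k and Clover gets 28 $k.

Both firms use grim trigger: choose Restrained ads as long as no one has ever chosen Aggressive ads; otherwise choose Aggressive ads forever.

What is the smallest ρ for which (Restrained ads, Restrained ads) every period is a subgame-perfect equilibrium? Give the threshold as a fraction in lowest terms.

For Jade: deviation gain 74−34 = 40, per-period punishment loss 34−33 = 1. IC gives ρ ≥ 40/41.
For Clover: gain 31, loss 2 per period, so ρ ≥ 31/33.
The tighter constraint is Jade's, so cooperation needs ρ ≥ 40/41.

40/41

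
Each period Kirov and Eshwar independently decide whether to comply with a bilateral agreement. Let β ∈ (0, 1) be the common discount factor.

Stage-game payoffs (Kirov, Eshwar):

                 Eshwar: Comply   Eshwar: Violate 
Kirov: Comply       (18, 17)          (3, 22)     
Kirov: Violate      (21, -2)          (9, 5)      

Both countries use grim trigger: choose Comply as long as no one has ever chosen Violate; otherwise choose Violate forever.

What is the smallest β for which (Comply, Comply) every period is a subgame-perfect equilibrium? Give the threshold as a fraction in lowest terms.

For Kirov: deviation gain 21−18 = 3, per-period punishment loss 18−9 = 9. IC gives β ≥ 3/12 = 1/4.
For Eshwar: gain 5, loss 12 per period, so β ≥ 5/17.
The tighter constraint is Eshwar's, so cooperation needs β ≥ 5/17.

5/17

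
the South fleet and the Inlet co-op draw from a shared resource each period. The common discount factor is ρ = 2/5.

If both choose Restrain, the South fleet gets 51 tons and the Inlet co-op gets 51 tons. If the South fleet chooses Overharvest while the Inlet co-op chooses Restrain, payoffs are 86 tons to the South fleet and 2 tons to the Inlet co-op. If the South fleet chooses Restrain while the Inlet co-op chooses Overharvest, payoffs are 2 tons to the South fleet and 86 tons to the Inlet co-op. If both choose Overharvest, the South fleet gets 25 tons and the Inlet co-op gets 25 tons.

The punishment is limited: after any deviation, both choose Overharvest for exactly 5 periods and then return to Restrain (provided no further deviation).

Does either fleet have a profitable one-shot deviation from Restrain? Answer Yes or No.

Yes

IC: ρ+…+ρ^5 ≥ (86−51)/(51−25) = 35/26.
At ρ = 2/5: partial sum = 0.6598 < 1.3462. Cooperation not sustainable.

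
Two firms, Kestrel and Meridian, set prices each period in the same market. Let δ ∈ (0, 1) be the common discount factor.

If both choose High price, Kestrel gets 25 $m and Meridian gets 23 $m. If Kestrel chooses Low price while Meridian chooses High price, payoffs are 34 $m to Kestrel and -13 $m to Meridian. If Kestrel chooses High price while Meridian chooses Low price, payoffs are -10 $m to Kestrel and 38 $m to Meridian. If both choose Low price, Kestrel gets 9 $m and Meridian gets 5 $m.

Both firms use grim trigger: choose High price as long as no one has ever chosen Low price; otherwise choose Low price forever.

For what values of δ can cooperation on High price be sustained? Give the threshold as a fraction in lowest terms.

Kestrel's threshold: (34−25)/(34−9) = 9/25.
Meridian's threshold: (38−23)/(38−5) = 5/11.
9/25 < 5/11, so Meridian binds and δ* = 5/11.

5/11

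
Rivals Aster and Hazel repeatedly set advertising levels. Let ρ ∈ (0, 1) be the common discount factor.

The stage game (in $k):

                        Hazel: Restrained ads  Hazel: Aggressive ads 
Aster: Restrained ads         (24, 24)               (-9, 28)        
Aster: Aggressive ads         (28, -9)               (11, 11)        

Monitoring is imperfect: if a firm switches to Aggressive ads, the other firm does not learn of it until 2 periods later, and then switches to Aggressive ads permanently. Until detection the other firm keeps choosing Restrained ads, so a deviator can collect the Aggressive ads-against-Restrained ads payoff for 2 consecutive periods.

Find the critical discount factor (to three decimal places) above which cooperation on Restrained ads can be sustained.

0.485

The best deviation is to choose Aggressive ads for all 2 undetected periods, earning 28 each, then 11 forever once detected.
Deviation value: 28(1−ρ^2)/(1−ρ) + 11ρ^2/(1−ρ); cooperation value: 24/(1−ρ).
IC: 24 ≥ 28(1−ρ^2) + 11ρ^2 = 28 − 17ρ^2.
So ρ^2 ≥ 4/17, giving ρ ≥ (4/17)^(1/2) ≈ 0.485.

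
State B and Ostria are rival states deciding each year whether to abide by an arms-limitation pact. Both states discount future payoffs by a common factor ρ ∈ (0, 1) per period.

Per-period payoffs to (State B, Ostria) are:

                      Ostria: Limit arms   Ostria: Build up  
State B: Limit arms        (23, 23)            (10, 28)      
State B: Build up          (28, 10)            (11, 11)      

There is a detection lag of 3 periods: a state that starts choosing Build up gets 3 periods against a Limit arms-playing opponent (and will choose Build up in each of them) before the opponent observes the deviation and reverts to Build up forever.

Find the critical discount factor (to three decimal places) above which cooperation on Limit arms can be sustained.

0.665

The best deviation is to choose Build up for all 3 undetected periods, earning 28 each, then 11 forever once detected.
Deviation value: 28(1−ρ^3)/(1−ρ) + 11ρ^3/(1−ρ); cooperation value: 23/(1−ρ).
IC: 23 ≥ 28(1−ρ^3) + 11ρ^3 = 28 − 17ρ^3.
So ρ^3 ≥ 5/17, giving ρ ≥ (5/17)^(1/3) ≈ 0.665.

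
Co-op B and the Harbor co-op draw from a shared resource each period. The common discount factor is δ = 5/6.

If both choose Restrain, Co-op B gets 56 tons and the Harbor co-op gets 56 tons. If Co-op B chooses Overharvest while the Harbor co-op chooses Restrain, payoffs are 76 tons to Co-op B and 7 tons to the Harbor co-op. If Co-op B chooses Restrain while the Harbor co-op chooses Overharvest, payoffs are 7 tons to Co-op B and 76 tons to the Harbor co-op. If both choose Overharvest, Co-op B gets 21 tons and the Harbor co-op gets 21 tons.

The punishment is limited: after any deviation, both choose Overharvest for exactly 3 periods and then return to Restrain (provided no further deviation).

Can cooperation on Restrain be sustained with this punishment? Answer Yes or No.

IC: δ+…+δ^3 ≥ (76−56)/(56−21) = 4/7.
At δ = 5/6: partial sum = 2.1065 ≥ 0.5714. Cooperation sustainable.

Yes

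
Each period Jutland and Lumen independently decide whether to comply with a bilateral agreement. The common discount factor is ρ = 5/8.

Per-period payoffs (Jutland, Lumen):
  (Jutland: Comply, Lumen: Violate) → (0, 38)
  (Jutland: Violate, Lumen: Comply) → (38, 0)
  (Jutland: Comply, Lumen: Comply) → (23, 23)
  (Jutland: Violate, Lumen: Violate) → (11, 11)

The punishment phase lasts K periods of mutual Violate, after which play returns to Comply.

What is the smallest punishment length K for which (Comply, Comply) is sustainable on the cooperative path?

3

Need Σ_{k=1}^{K} ρ^k ≥ (38−23)/(23−11) = 1.2500 at ρ = 5/8.
At K = 2 the sum is 1.0156 < 1.2500; at K = 3 it is 1.2598 ≥ 1.2500.
So the minimum punishment length is K = 3.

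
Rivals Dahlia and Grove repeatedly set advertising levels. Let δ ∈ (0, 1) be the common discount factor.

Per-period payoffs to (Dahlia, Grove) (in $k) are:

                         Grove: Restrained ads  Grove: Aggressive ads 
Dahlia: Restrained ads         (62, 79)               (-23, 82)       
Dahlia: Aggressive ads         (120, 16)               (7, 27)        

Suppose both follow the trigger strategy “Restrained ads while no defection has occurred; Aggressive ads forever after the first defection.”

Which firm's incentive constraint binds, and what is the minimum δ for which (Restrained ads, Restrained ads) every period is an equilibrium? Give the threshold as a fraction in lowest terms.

Dahlia: cooperation gives 62 each period; deviation gives 120 once then 7 forever.
  62/(1−δ) ≥ 120 + 7δ/(1−δ) ⇒ δ ≥ 58/113.
Grove: cooperation gives 79 each period; deviation gives 82 once then 27 forever.
  δ ≥ 3/55.
Both must hold, so the binding constraint is Dahlia's: δ ≥ 58/113.

Dahlia; δ ≥ 58/113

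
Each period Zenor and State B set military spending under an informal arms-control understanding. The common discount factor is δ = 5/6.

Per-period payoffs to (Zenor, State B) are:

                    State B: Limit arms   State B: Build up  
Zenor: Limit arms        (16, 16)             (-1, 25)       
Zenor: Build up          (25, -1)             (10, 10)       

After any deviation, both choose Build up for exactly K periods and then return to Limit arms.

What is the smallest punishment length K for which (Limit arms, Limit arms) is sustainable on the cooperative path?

No profitable deviation requires (16−10)(δ+…+δ^K) ≥ 25−16, i.e. δ+…+δ^K ≥ 3/2 ≈ 1.5000.
With δ = 5/6, the partial sums are K=1: 0.8333, K=2: 1.5278.
K = 2 is the first length at which the sum reaches 1.5000.

2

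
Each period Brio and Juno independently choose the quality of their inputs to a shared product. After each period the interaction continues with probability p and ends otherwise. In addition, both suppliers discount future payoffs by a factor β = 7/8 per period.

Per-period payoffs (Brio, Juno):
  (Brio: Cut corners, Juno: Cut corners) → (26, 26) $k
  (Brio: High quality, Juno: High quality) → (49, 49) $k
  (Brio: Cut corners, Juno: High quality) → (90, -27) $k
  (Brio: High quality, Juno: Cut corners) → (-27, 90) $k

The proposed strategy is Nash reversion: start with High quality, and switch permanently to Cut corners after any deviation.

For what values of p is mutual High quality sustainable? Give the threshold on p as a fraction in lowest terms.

Expected continuation weight on next period's payoff is β·p = 7/8·p, which plays the role of the discount factor.
Cooperation requires 7/8·p ≥ (90−49)/(90−26) = 41/64, hence p ≥ 41/56.

41/56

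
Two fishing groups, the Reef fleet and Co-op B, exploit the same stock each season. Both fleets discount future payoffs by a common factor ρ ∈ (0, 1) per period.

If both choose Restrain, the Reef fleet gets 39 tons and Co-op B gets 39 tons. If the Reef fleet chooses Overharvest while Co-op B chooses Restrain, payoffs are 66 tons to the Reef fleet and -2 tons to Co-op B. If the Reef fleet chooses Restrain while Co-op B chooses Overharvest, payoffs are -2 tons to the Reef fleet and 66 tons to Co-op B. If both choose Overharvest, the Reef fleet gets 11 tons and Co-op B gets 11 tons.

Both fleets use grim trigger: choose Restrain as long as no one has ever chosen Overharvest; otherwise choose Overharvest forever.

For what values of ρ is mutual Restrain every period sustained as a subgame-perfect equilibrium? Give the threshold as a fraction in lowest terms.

27/55

One-period gain from deviating is 66 − 39 = 27. The loss is 39 − 11 = 28 in every subsequent period, with present value 28·ρ/(1−ρ).
Deviation is unprofitable when 28·ρ/(1−ρ) ≥ 27, i.e. ρ/(1−ρ) ≥ 27/28.
Equivalently ρ ≥ 27/(27+28) = 27/55.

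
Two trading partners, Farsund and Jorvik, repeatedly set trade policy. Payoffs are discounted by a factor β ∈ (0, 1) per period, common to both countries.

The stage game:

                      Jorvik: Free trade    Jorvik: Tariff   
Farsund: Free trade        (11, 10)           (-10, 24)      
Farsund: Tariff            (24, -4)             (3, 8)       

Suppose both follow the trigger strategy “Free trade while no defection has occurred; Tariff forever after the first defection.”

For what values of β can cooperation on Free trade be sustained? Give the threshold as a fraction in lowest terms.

For Farsund: deviation gain 24−11 = 13, per-period punishment loss 11−3 = 8. IC gives β ≥ 13/21.
For Jorvik: gain 14, loss 2 per period, so β ≥ 14/16 = 7/8.
The tighter constraint is Jorvik's, so cooperation needs β ≥ 7/8.

7/8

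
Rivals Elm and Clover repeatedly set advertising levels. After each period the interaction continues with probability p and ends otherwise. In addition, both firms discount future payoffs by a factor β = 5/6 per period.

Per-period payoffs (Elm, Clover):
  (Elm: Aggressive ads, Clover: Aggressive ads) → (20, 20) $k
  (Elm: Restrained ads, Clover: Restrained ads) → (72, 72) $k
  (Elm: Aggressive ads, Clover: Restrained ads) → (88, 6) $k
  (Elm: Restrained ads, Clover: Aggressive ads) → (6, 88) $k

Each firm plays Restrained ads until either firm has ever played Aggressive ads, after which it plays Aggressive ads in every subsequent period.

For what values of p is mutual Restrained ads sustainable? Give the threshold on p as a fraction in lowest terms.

Expected continuation weight on next period's payoff is β·p = 5/6·p, which plays the role of the discount factor.
Cooperation requires 5/6·p ≥ (88−72)/(88−20) = 4/17, hence p ≥ 24/85.

24/85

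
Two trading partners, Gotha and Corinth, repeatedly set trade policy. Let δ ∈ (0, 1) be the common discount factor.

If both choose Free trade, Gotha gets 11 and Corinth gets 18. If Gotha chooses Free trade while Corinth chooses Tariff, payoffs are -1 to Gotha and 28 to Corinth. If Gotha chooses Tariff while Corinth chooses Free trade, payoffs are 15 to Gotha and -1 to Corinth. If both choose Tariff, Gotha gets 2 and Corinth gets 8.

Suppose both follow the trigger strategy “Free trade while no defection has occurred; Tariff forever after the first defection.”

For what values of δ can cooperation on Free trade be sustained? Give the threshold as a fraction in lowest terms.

Gotha's threshold: (15−11)/(15−2) = 4/13.
Corinth's threshold: (28−18)/(28−8) = 1/2.
4/13 < 1/2, so Corinth binds and δ* = 1/2.

1/2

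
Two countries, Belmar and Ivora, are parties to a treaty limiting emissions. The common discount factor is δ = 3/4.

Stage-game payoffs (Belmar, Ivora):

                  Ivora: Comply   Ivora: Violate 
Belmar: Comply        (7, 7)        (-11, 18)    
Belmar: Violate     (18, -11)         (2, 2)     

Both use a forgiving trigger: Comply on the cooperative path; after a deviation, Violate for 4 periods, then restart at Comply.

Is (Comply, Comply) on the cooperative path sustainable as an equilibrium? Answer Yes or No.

Comparing payoff streams over the 5 periods until play realigns: cooperate → 7(1+δ+…+δ^4); deviate → 18 + 2(δ+…+δ^4).
Cooperation is sustained iff (7−2)(δ+…+δ^4) ≥ 18−7.
δ+…+δ^4 = 3/4·(1−(3/4)^4)/(1−3/4) = 2.0508, and (18−7)/(7−2) = 2.2000.
2.0508 < 2.2000, so cooperation is not sustainable.

No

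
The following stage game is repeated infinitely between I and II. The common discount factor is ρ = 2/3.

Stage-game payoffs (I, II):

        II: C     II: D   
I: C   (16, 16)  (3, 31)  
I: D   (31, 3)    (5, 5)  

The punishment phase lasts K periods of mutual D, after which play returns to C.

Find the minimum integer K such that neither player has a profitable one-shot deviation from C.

3

Need Σ_{k=1}^{K} ρ^k ≥ (31−16)/(16−5) = 1.3636 at ρ = 2/3.
At K = 2 the sum is 1.1111 < 1.3636; at K = 3 it is 1.4074 ≥ 1.3636.
So the minimum punishment length is K = 3.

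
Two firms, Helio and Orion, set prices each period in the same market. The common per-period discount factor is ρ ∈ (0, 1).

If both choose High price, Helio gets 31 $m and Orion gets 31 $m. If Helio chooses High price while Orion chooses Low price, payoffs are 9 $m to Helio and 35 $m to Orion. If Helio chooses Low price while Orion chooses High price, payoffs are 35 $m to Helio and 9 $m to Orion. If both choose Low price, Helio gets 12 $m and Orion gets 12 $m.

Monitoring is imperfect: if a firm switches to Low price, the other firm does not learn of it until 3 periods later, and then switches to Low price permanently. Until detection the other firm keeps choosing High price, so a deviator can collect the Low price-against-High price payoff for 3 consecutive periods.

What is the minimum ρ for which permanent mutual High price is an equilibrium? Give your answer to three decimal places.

0.558

The best deviation is to choose Low price for all 3 undetected periods, earning 35 each, then 12 forever once detected.
Deviation value: 35(1−ρ^3)/(1−ρ) + 12ρ^3/(1−ρ); cooperation value: 31/(1−ρ).
IC: 31 ≥ 35(1−ρ^3) + 12ρ^3 = 35 − 23ρ^3.
So ρ^3 ≥ 4/23, giving ρ ≥ (4/23)^(1/3) ≈ 0.558.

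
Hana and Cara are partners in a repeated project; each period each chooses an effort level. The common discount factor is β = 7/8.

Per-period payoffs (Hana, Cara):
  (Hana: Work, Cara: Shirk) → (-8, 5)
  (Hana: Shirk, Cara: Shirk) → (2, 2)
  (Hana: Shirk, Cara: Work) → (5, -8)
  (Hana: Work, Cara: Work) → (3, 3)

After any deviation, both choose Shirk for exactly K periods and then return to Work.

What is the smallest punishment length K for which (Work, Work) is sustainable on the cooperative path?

No profitable deviation requires (3−2)(β+…+β^K) ≥ 5−3, i.e. β+…+β^K ≥ 2 ≈ 2.0000.
With β = 7/8, the partial sums are K=1: 0.8750, K=2: 1.6406, K=3: 2.3105.
K = 3 is the first length at which the sum reaches 2.0000.

3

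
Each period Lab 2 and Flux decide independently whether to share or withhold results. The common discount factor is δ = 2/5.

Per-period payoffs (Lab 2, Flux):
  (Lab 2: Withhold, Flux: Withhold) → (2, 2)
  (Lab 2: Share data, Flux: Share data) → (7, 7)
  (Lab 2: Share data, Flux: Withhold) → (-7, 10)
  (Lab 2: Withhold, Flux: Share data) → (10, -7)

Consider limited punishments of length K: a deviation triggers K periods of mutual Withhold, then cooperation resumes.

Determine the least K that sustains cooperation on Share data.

No profitable deviation requires (7−2)(δ+…+δ^K) ≥ 10−7, i.e. δ+…+δ^K ≥ 3/5 ≈ 0.6000.
With δ = 2/5, the partial sums are K=1: 0.4000, K=2: 0.5600, K=3: 0.6240.
K = 3 is the first length at which the sum reaches 0.6000.

3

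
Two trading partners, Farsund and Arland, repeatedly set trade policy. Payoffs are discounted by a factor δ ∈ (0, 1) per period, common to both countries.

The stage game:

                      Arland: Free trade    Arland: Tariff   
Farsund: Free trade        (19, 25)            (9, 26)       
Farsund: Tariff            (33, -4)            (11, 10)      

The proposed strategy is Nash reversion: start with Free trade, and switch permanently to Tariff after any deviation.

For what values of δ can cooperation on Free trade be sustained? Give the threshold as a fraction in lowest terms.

Farsund: cooperation gives 19 each period; deviation gives 33 once then 11 forever.
  19/(1−δ) ≥ 33 + 11δ/(1−δ) ⇒ δ ≥ 14/22 = 7/11.
Arland: cooperation gives 25 each period; deviation gives 26 once then 10 forever.
  δ ≥ 1/16.
Both must hold, so the binding constraint is Farsund's: δ ≥ 7/11.

7/11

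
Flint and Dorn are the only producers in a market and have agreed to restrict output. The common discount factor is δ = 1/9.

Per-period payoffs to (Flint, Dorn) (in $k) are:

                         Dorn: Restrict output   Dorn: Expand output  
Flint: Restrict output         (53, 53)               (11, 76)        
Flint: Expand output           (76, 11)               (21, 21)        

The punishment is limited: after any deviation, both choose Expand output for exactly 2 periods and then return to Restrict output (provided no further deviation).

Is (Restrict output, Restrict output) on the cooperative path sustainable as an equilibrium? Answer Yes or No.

No

IC: δ+…+δ^2 ≥ (76−53)/(53−21) = 23/32.
At δ = 1/9: partial sum = 0.1235 < 0.7188. Cooperation not sustainable.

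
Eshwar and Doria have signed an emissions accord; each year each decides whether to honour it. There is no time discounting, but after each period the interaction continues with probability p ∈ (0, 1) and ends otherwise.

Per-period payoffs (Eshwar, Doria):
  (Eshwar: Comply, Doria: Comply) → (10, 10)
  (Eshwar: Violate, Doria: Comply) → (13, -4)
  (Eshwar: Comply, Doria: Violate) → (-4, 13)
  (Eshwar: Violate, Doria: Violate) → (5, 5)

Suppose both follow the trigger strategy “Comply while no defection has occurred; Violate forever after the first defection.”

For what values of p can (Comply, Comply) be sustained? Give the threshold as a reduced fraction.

3/8

With no time discounting, the continuation probability p plays the role of the discount factor.
Grim-trigger IC: 10/(1−p) ≥ 13 + 5p/(1−p) ⇒ p ≥ (13−10)/(13−5) = 3/8.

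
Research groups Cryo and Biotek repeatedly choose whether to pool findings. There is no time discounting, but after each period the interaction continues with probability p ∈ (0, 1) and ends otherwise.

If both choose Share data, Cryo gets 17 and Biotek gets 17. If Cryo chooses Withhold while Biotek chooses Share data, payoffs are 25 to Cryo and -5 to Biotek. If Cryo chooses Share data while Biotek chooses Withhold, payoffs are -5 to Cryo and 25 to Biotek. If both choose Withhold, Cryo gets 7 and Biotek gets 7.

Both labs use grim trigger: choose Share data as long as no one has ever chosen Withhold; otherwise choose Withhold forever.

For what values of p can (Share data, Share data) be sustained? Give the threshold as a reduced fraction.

Expected cooperation value is 17 + p·17 + p²·17 + … = 17/(1−p); deviation gives 25 + p·7/(1−p).
17 ≥ 25(1−p) + 7p ⇒ 18p ≥ 8 ⇒ p ≥ 8/18 = 4/9.

4/9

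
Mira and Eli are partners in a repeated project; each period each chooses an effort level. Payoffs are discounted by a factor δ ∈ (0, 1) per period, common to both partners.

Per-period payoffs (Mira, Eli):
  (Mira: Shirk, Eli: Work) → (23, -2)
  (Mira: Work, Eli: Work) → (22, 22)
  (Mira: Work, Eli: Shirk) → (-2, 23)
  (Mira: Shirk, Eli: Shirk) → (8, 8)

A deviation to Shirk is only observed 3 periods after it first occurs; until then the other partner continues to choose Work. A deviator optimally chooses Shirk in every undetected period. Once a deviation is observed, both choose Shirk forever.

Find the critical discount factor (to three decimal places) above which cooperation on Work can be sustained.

0.405

The best deviation is to choose Shirk for all 3 undetected periods, earning 23 each, then 8 forever once detected.
Deviation value: 23(1−δ^3)/(1−δ) + 8δ^3/(1−δ); cooperation value: 22/(1−δ).
IC: 22 ≥ 23(1−δ^3) + 8δ^3 = 23 − 15δ^3.
So δ^3 ≥ 1/15, giving δ ≥ (1/15)^(1/3) ≈ 0.405.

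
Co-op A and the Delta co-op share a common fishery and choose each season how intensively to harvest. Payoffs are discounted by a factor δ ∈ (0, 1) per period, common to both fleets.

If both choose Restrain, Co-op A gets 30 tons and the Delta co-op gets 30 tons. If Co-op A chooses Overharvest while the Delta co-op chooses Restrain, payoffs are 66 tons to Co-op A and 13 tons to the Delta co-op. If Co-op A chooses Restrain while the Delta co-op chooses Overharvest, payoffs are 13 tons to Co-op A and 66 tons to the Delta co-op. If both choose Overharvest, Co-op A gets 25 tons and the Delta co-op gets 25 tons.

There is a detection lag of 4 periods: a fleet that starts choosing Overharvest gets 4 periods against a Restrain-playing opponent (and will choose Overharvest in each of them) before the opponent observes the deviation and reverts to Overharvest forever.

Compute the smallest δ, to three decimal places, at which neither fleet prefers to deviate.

A deviator earns 66 for 4 periods, then 25 forever; cooperating earns 30 forever. Multiplying the IC by (1−δ):
30 ≥ 66(1−δ^4) + 25δ^4, so 41·δ^4 ≥ 36 and δ^4 ≥ 36/41.
δ ≥ (36/41)^(1/4) ≈ 0.968.

0.968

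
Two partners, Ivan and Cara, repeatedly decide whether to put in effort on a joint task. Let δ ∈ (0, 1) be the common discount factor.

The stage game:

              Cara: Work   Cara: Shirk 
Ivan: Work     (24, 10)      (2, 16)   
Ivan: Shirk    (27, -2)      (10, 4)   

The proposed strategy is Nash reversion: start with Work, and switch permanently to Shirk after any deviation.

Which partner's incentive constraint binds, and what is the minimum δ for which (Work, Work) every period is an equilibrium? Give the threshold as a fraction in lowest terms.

Cara; δ ≥ 1/2

Ivan: cooperation gives 24 each period; deviation gives 27 once then 10 forever.
  24/(1−δ) ≥ 27 + 10δ/(1−δ) ⇒ δ ≥ 3/17.
Cara: cooperation gives 10 each period; deviation gives 16 once then 4 forever.
  δ ≥ 6/12 = 1/2.
Both must hold, so the binding constraint is Cara's: δ ≥ 1/2.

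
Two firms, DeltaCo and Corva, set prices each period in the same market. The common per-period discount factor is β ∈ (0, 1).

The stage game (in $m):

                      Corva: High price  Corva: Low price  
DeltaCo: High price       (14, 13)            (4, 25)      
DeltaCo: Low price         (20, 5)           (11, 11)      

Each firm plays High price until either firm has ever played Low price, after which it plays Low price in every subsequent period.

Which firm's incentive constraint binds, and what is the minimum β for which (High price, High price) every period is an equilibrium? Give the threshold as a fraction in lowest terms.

Corva; β ≥ 6/7

DeltaCo: cooperation gives 14 each period; deviation gives 20 once then 11 forever.
  14/(1−β) ≥ 20 + 11β/(1−β) ⇒ β ≥ 6/9 = 2/3.
Corva: cooperation gives 13 each period; deviation gives 25 once then 11 forever.
  β ≥ 12/14 = 6/7.
Both must hold, so the binding constraint is Corva's: β ≥ 6/7.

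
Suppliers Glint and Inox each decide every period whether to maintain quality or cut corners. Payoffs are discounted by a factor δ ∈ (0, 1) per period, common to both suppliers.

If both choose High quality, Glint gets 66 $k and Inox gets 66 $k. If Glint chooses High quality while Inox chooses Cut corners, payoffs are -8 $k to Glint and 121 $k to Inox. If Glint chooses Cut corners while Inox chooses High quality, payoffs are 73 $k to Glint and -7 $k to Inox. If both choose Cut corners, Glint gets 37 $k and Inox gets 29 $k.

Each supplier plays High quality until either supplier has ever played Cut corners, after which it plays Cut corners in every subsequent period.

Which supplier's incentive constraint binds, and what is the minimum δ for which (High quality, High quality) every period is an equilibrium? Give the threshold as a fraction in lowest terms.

For Glint: deviation gain 73−66 = 7, per-period punishment loss 66−37 = 29. IC gives δ ≥ 7/36.
For Inox: gain 55, loss 37 per period, so δ ≥ 55/92.
The tighter constraint is Inox's, so cooperation needs δ ≥ 55/92.

Inox; δ ≥ 55/92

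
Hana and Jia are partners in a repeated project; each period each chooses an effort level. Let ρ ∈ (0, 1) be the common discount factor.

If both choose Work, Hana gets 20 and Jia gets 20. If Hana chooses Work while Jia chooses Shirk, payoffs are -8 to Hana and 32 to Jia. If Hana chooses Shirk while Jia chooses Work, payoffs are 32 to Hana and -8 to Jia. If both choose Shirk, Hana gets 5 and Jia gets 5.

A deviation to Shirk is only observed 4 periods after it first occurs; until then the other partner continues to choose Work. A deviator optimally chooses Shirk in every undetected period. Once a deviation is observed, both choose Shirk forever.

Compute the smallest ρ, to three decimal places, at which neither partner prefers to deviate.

A deviator earns 32 for 4 periods, then 5 forever; cooperating earns 20 forever. Multiplying the IC by (1−ρ):
20 ≥ 32(1−ρ^4) + 5ρ^4, so 27·ρ^4 ≥ 12 and ρ^4 ≥ 4/9.
ρ ≥ (4/9)^(1/4) ≈ 0.816.

0.816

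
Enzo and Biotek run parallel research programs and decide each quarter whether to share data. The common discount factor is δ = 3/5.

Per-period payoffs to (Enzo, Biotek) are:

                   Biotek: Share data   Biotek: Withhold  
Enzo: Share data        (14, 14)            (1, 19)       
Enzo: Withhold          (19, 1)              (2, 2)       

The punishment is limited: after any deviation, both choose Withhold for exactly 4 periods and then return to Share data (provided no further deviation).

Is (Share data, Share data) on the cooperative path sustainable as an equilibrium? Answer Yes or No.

Yes

A one-shot deviation gives 19 now, then 2 for 4 periods, then back to 14.
Gain from deviating: (19−14) today; loss: (14−2) in each of the next 4 periods.
No-deviation condition: (14−2)(δ+…+δ^4) ≥ 19−14, i.e. δ+…+δ^4 ≥ 5/12.
At δ = 3/5: δ+…+δ^4 = 1.3056 ≥ 0.4167.
So cooperation is sustainable.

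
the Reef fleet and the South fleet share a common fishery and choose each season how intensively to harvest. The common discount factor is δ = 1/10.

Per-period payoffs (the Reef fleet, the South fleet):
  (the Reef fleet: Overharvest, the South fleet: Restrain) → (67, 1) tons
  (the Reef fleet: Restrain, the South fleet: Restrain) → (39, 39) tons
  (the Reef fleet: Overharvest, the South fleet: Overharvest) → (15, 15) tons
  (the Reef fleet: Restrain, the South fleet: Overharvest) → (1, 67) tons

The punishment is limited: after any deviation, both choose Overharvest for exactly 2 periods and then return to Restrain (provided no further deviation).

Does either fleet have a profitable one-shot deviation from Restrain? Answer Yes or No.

A one-shot deviation gives 67 now, then 15 for 2 periods, then back to 39.
Gain from deviating: (67−39) today; loss: (39−15) in each of the next 2 periods.
No-deviation condition: (39−15)(δ+…+δ^2) ≥ 67−39, i.e. δ+…+δ^2 ≥ 7/6.
At δ = 1/10: δ+…+δ^2 = 0.1100 < 1.1667.
So cooperation is not sustainable.

Yes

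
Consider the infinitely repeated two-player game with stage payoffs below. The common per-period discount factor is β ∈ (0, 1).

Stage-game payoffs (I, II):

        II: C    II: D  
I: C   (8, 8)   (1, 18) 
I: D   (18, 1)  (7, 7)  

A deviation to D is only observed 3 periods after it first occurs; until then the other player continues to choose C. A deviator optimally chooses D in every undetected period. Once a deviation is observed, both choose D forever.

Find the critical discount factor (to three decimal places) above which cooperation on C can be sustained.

The best deviation is to choose D for all 3 undetected periods, earning 18 each, then 7 forever once detected.
Deviation value: 18(1−β^3)/(1−β) + 7β^3/(1−β); cooperation value: 8/(1−β).
IC: 8 ≥ 18(1−β^3) + 7β^3 = 18 − 11β^3.
So β^3 ≥ 10/11, giving β ≥ (10/11)^(1/3) ≈ 0.969.

0.969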